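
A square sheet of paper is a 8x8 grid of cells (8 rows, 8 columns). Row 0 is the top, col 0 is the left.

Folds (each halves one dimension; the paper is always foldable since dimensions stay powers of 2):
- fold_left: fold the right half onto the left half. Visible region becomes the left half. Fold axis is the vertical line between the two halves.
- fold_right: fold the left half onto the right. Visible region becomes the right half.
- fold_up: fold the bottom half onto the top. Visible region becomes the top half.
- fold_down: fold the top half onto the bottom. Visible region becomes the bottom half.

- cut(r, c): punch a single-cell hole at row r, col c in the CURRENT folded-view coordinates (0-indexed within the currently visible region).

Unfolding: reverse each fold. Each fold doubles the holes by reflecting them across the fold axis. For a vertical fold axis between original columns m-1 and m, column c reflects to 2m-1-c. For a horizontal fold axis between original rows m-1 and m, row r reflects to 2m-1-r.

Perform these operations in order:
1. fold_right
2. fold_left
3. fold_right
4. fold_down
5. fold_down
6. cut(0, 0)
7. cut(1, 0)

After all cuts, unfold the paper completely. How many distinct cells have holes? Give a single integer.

Answer: 64

Derivation:
Op 1 fold_right: fold axis v@4; visible region now rows[0,8) x cols[4,8) = 8x4
Op 2 fold_left: fold axis v@6; visible region now rows[0,8) x cols[4,6) = 8x2
Op 3 fold_right: fold axis v@5; visible region now rows[0,8) x cols[5,6) = 8x1
Op 4 fold_down: fold axis h@4; visible region now rows[4,8) x cols[5,6) = 4x1
Op 5 fold_down: fold axis h@6; visible region now rows[6,8) x cols[5,6) = 2x1
Op 6 cut(0, 0): punch at orig (6,5); cuts so far [(6, 5)]; region rows[6,8) x cols[5,6) = 2x1
Op 7 cut(1, 0): punch at orig (7,5); cuts so far [(6, 5), (7, 5)]; region rows[6,8) x cols[5,6) = 2x1
Unfold 1 (reflect across h@6): 4 holes -> [(4, 5), (5, 5), (6, 5), (7, 5)]
Unfold 2 (reflect across h@4): 8 holes -> [(0, 5), (1, 5), (2, 5), (3, 5), (4, 5), (5, 5), (6, 5), (7, 5)]
Unfold 3 (reflect across v@5): 16 holes -> [(0, 4), (0, 5), (1, 4), (1, 5), (2, 4), (2, 5), (3, 4), (3, 5), (4, 4), (4, 5), (5, 4), (5, 5), (6, 4), (6, 5), (7, 4), (7, 5)]
Unfold 4 (reflect across v@6): 32 holes -> [(0, 4), (0, 5), (0, 6), (0, 7), (1, 4), (1, 5), (1, 6), (1, 7), (2, 4), (2, 5), (2, 6), (2, 7), (3, 4), (3, 5), (3, 6), (3, 7), (4, 4), (4, 5), (4, 6), (4, 7), (5, 4), (5, 5), (5, 6), (5, 7), (6, 4), (6, 5), (6, 6), (6, 7), (7, 4), (7, 5), (7, 6), (7, 7)]
Unfold 5 (reflect across v@4): 64 holes -> [(0, 0), (0, 1), (0, 2), (0, 3), (0, 4), (0, 5), (0, 6), (0, 7), (1, 0), (1, 1), (1, 2), (1, 3), (1, 4), (1, 5), (1, 6), (1, 7), (2, 0), (2, 1), (2, 2), (2, 3), (2, 4), (2, 5), (2, 6), (2, 7), (3, 0), (3, 1), (3, 2), (3, 3), (3, 4), (3, 5), (3, 6), (3, 7), (4, 0), (4, 1), (4, 2), (4, 3), (4, 4), (4, 5), (4, 6), (4, 7), (5, 0), (5, 1), (5, 2), (5, 3), (5, 4), (5, 5), (5, 6), (5, 7), (6, 0), (6, 1), (6, 2), (6, 3), (6, 4), (6, 5), (6, 6), (6, 7), (7, 0), (7, 1), (7, 2), (7, 3), (7, 4), (7, 5), (7, 6), (7, 7)]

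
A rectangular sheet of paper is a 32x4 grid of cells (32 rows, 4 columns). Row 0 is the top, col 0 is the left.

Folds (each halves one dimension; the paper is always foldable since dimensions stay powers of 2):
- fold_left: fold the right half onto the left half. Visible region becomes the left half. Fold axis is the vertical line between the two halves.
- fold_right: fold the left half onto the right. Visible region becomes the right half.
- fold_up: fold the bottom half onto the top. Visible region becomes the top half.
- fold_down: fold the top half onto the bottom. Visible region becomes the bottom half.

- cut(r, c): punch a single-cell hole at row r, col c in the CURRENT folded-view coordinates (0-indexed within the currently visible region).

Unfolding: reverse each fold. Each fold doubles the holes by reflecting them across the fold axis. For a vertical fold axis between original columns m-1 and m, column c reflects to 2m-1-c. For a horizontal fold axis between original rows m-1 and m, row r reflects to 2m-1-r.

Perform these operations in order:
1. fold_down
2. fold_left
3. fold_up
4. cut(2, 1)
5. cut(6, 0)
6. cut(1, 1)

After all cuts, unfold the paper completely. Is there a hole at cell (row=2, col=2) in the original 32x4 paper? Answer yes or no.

Op 1 fold_down: fold axis h@16; visible region now rows[16,32) x cols[0,4) = 16x4
Op 2 fold_left: fold axis v@2; visible region now rows[16,32) x cols[0,2) = 16x2
Op 3 fold_up: fold axis h@24; visible region now rows[16,24) x cols[0,2) = 8x2
Op 4 cut(2, 1): punch at orig (18,1); cuts so far [(18, 1)]; region rows[16,24) x cols[0,2) = 8x2
Op 5 cut(6, 0): punch at orig (22,0); cuts so far [(18, 1), (22, 0)]; region rows[16,24) x cols[0,2) = 8x2
Op 6 cut(1, 1): punch at orig (17,1); cuts so far [(17, 1), (18, 1), (22, 0)]; region rows[16,24) x cols[0,2) = 8x2
Unfold 1 (reflect across h@24): 6 holes -> [(17, 1), (18, 1), (22, 0), (25, 0), (29, 1), (30, 1)]
Unfold 2 (reflect across v@2): 12 holes -> [(17, 1), (17, 2), (18, 1), (18, 2), (22, 0), (22, 3), (25, 0), (25, 3), (29, 1), (29, 2), (30, 1), (30, 2)]
Unfold 3 (reflect across h@16): 24 holes -> [(1, 1), (1, 2), (2, 1), (2, 2), (6, 0), (6, 3), (9, 0), (9, 3), (13, 1), (13, 2), (14, 1), (14, 2), (17, 1), (17, 2), (18, 1), (18, 2), (22, 0), (22, 3), (25, 0), (25, 3), (29, 1), (29, 2), (30, 1), (30, 2)]
Holes: [(1, 1), (1, 2), (2, 1), (2, 2), (6, 0), (6, 3), (9, 0), (9, 3), (13, 1), (13, 2), (14, 1), (14, 2), (17, 1), (17, 2), (18, 1), (18, 2), (22, 0), (22, 3), (25, 0), (25, 3), (29, 1), (29, 2), (30, 1), (30, 2)]

Answer: yes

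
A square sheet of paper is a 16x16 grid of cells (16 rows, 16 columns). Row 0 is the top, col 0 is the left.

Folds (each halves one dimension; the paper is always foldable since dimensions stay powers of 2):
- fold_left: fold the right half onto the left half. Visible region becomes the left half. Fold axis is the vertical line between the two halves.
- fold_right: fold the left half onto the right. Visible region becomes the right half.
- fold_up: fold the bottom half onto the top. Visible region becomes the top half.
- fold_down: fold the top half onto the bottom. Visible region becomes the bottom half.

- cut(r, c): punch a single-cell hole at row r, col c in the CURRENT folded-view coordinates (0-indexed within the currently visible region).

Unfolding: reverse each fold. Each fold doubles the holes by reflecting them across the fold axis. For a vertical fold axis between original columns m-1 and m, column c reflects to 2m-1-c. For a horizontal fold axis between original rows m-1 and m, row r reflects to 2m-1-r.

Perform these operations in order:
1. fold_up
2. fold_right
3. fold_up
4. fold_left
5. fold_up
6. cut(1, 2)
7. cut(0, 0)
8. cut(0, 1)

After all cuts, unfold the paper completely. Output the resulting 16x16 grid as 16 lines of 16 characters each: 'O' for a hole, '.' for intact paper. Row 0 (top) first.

Op 1 fold_up: fold axis h@8; visible region now rows[0,8) x cols[0,16) = 8x16
Op 2 fold_right: fold axis v@8; visible region now rows[0,8) x cols[8,16) = 8x8
Op 3 fold_up: fold axis h@4; visible region now rows[0,4) x cols[8,16) = 4x8
Op 4 fold_left: fold axis v@12; visible region now rows[0,4) x cols[8,12) = 4x4
Op 5 fold_up: fold axis h@2; visible region now rows[0,2) x cols[8,12) = 2x4
Op 6 cut(1, 2): punch at orig (1,10); cuts so far [(1, 10)]; region rows[0,2) x cols[8,12) = 2x4
Op 7 cut(0, 0): punch at orig (0,8); cuts so far [(0, 8), (1, 10)]; region rows[0,2) x cols[8,12) = 2x4
Op 8 cut(0, 1): punch at orig (0,9); cuts so far [(0, 8), (0, 9), (1, 10)]; region rows[0,2) x cols[8,12) = 2x4
Unfold 1 (reflect across h@2): 6 holes -> [(0, 8), (0, 9), (1, 10), (2, 10), (3, 8), (3, 9)]
Unfold 2 (reflect across v@12): 12 holes -> [(0, 8), (0, 9), (0, 14), (0, 15), (1, 10), (1, 13), (2, 10), (2, 13), (3, 8), (3, 9), (3, 14), (3, 15)]
Unfold 3 (reflect across h@4): 24 holes -> [(0, 8), (0, 9), (0, 14), (0, 15), (1, 10), (1, 13), (2, 10), (2, 13), (3, 8), (3, 9), (3, 14), (3, 15), (4, 8), (4, 9), (4, 14), (4, 15), (5, 10), (5, 13), (6, 10), (6, 13), (7, 8), (7, 9), (7, 14), (7, 15)]
Unfold 4 (reflect across v@8): 48 holes -> [(0, 0), (0, 1), (0, 6), (0, 7), (0, 8), (0, 9), (0, 14), (0, 15), (1, 2), (1, 5), (1, 10), (1, 13), (2, 2), (2, 5), (2, 10), (2, 13), (3, 0), (3, 1), (3, 6), (3, 7), (3, 8), (3, 9), (3, 14), (3, 15), (4, 0), (4, 1), (4, 6), (4, 7), (4, 8), (4, 9), (4, 14), (4, 15), (5, 2), (5, 5), (5, 10), (5, 13), (6, 2), (6, 5), (6, 10), (6, 13), (7, 0), (7, 1), (7, 6), (7, 7), (7, 8), (7, 9), (7, 14), (7, 15)]
Unfold 5 (reflect across h@8): 96 holes -> [(0, 0), (0, 1), (0, 6), (0, 7), (0, 8), (0, 9), (0, 14), (0, 15), (1, 2), (1, 5), (1, 10), (1, 13), (2, 2), (2, 5), (2, 10), (2, 13), (3, 0), (3, 1), (3, 6), (3, 7), (3, 8), (3, 9), (3, 14), (3, 15), (4, 0), (4, 1), (4, 6), (4, 7), (4, 8), (4, 9), (4, 14), (4, 15), (5, 2), (5, 5), (5, 10), (5, 13), (6, 2), (6, 5), (6, 10), (6, 13), (7, 0), (7, 1), (7, 6), (7, 7), (7, 8), (7, 9), (7, 14), (7, 15), (8, 0), (8, 1), (8, 6), (8, 7), (8, 8), (8, 9), (8, 14), (8, 15), (9, 2), (9, 5), (9, 10), (9, 13), (10, 2), (10, 5), (10, 10), (10, 13), (11, 0), (11, 1), (11, 6), (11, 7), (11, 8), (11, 9), (11, 14), (11, 15), (12, 0), (12, 1), (12, 6), (12, 7), (12, 8), (12, 9), (12, 14), (12, 15), (13, 2), (13, 5), (13, 10), (13, 13), (14, 2), (14, 5), (14, 10), (14, 13), (15, 0), (15, 1), (15, 6), (15, 7), (15, 8), (15, 9), (15, 14), (15, 15)]

Answer: OO....OOOO....OO
..O..O....O..O..
..O..O....O..O..
OO....OOOO....OO
OO....OOOO....OO
..O..O....O..O..
..O..O....O..O..
OO....OOOO....OO
OO....OOOO....OO
..O..O....O..O..
..O..O....O..O..
OO....OOOO....OO
OO....OOOO....OO
..O..O....O..O..
..O..O....O..O..
OO....OOOO....OO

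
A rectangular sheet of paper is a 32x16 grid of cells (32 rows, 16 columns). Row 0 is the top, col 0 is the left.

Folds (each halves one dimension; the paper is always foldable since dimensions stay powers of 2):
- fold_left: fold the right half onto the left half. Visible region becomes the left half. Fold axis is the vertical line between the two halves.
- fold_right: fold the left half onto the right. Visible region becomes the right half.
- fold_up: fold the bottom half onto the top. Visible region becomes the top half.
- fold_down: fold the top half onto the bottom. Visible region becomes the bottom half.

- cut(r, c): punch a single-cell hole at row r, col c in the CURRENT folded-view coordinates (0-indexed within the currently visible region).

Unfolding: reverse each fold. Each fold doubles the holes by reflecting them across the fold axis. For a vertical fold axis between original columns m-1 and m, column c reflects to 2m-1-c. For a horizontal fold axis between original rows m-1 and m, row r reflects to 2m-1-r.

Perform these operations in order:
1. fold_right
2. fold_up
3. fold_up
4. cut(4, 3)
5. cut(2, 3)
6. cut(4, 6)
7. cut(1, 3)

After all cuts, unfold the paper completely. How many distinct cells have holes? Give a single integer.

Op 1 fold_right: fold axis v@8; visible region now rows[0,32) x cols[8,16) = 32x8
Op 2 fold_up: fold axis h@16; visible region now rows[0,16) x cols[8,16) = 16x8
Op 3 fold_up: fold axis h@8; visible region now rows[0,8) x cols[8,16) = 8x8
Op 4 cut(4, 3): punch at orig (4,11); cuts so far [(4, 11)]; region rows[0,8) x cols[8,16) = 8x8
Op 5 cut(2, 3): punch at orig (2,11); cuts so far [(2, 11), (4, 11)]; region rows[0,8) x cols[8,16) = 8x8
Op 6 cut(4, 6): punch at orig (4,14); cuts so far [(2, 11), (4, 11), (4, 14)]; region rows[0,8) x cols[8,16) = 8x8
Op 7 cut(1, 3): punch at orig (1,11); cuts so far [(1, 11), (2, 11), (4, 11), (4, 14)]; region rows[0,8) x cols[8,16) = 8x8
Unfold 1 (reflect across h@8): 8 holes -> [(1, 11), (2, 11), (4, 11), (4, 14), (11, 11), (11, 14), (13, 11), (14, 11)]
Unfold 2 (reflect across h@16): 16 holes -> [(1, 11), (2, 11), (4, 11), (4, 14), (11, 11), (11, 14), (13, 11), (14, 11), (17, 11), (18, 11), (20, 11), (20, 14), (27, 11), (27, 14), (29, 11), (30, 11)]
Unfold 3 (reflect across v@8): 32 holes -> [(1, 4), (1, 11), (2, 4), (2, 11), (4, 1), (4, 4), (4, 11), (4, 14), (11, 1), (11, 4), (11, 11), (11, 14), (13, 4), (13, 11), (14, 4), (14, 11), (17, 4), (17, 11), (18, 4), (18, 11), (20, 1), (20, 4), (20, 11), (20, 14), (27, 1), (27, 4), (27, 11), (27, 14), (29, 4), (29, 11), (30, 4), (30, 11)]

Answer: 32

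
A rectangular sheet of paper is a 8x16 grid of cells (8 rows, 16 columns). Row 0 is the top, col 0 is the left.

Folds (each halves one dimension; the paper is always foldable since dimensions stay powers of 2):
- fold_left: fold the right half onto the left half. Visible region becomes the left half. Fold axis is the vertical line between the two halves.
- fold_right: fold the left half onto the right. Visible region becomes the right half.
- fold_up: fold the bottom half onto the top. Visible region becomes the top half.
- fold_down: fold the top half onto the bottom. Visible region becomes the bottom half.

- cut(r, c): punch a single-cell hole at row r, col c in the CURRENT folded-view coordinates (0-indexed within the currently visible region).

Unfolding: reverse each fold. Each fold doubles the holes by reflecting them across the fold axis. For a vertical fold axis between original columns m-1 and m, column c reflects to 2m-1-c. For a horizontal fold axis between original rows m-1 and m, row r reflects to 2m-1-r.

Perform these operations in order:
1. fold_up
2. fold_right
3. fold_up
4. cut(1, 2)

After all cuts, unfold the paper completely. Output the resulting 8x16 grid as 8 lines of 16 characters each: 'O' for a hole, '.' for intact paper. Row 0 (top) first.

Answer: ................
.....O....O.....
.....O....O.....
................
................
.....O....O.....
.....O....O.....
................

Derivation:
Op 1 fold_up: fold axis h@4; visible region now rows[0,4) x cols[0,16) = 4x16
Op 2 fold_right: fold axis v@8; visible region now rows[0,4) x cols[8,16) = 4x8
Op 3 fold_up: fold axis h@2; visible region now rows[0,2) x cols[8,16) = 2x8
Op 4 cut(1, 2): punch at orig (1,10); cuts so far [(1, 10)]; region rows[0,2) x cols[8,16) = 2x8
Unfold 1 (reflect across h@2): 2 holes -> [(1, 10), (2, 10)]
Unfold 2 (reflect across v@8): 4 holes -> [(1, 5), (1, 10), (2, 5), (2, 10)]
Unfold 3 (reflect across h@4): 8 holes -> [(1, 5), (1, 10), (2, 5), (2, 10), (5, 5), (5, 10), (6, 5), (6, 10)]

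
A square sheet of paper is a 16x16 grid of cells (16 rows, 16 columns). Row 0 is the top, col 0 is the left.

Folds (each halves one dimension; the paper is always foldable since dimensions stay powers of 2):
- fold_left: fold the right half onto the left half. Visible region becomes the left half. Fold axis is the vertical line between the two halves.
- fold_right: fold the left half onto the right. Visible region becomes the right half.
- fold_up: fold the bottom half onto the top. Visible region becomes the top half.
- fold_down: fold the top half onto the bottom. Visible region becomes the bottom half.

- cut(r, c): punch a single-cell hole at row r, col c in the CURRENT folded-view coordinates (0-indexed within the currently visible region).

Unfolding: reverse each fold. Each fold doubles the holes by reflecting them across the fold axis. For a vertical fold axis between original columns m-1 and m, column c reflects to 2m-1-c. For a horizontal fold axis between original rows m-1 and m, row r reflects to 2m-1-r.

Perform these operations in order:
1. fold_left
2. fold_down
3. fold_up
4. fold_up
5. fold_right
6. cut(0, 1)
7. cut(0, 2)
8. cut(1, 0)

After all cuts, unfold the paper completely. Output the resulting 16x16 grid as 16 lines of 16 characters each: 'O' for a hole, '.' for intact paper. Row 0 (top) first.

Answer: .OO..OO..OO..OO.
...OO......OO...
...OO......OO...
.OO..OO..OO..OO.
.OO..OO..OO..OO.
...OO......OO...
...OO......OO...
.OO..OO..OO..OO.
.OO..OO..OO..OO.
...OO......OO...
...OO......OO...
.OO..OO..OO..OO.
.OO..OO..OO..OO.
...OO......OO...
...OO......OO...
.OO..OO..OO..OO.

Derivation:
Op 1 fold_left: fold axis v@8; visible region now rows[0,16) x cols[0,8) = 16x8
Op 2 fold_down: fold axis h@8; visible region now rows[8,16) x cols[0,8) = 8x8
Op 3 fold_up: fold axis h@12; visible region now rows[8,12) x cols[0,8) = 4x8
Op 4 fold_up: fold axis h@10; visible region now rows[8,10) x cols[0,8) = 2x8
Op 5 fold_right: fold axis v@4; visible region now rows[8,10) x cols[4,8) = 2x4
Op 6 cut(0, 1): punch at orig (8,5); cuts so far [(8, 5)]; region rows[8,10) x cols[4,8) = 2x4
Op 7 cut(0, 2): punch at orig (8,6); cuts so far [(8, 5), (8, 6)]; region rows[8,10) x cols[4,8) = 2x4
Op 8 cut(1, 0): punch at orig (9,4); cuts so far [(8, 5), (8, 6), (9, 4)]; region rows[8,10) x cols[4,8) = 2x4
Unfold 1 (reflect across v@4): 6 holes -> [(8, 1), (8, 2), (8, 5), (8, 6), (9, 3), (9, 4)]
Unfold 2 (reflect across h@10): 12 holes -> [(8, 1), (8, 2), (8, 5), (8, 6), (9, 3), (9, 4), (10, 3), (10, 4), (11, 1), (11, 2), (11, 5), (11, 6)]
Unfold 3 (reflect across h@12): 24 holes -> [(8, 1), (8, 2), (8, 5), (8, 6), (9, 3), (9, 4), (10, 3), (10, 4), (11, 1), (11, 2), (11, 5), (11, 6), (12, 1), (12, 2), (12, 5), (12, 6), (13, 3), (13, 4), (14, 3), (14, 4), (15, 1), (15, 2), (15, 5), (15, 6)]
Unfold 4 (reflect across h@8): 48 holes -> [(0, 1), (0, 2), (0, 5), (0, 6), (1, 3), (1, 4), (2, 3), (2, 4), (3, 1), (3, 2), (3, 5), (3, 6), (4, 1), (4, 2), (4, 5), (4, 6), (5, 3), (5, 4), (6, 3), (6, 4), (7, 1), (7, 2), (7, 5), (7, 6), (8, 1), (8, 2), (8, 5), (8, 6), (9, 3), (9, 4), (10, 3), (10, 4), (11, 1), (11, 2), (11, 5), (11, 6), (12, 1), (12, 2), (12, 5), (12, 6), (13, 3), (13, 4), (14, 3), (14, 4), (15, 1), (15, 2), (15, 5), (15, 6)]
Unfold 5 (reflect across v@8): 96 holes -> [(0, 1), (0, 2), (0, 5), (0, 6), (0, 9), (0, 10), (0, 13), (0, 14), (1, 3), (1, 4), (1, 11), (1, 12), (2, 3), (2, 4), (2, 11), (2, 12), (3, 1), (3, 2), (3, 5), (3, 6), (3, 9), (3, 10), (3, 13), (3, 14), (4, 1), (4, 2), (4, 5), (4, 6), (4, 9), (4, 10), (4, 13), (4, 14), (5, 3), (5, 4), (5, 11), (5, 12), (6, 3), (6, 4), (6, 11), (6, 12), (7, 1), (7, 2), (7, 5), (7, 6), (7, 9), (7, 10), (7, 13), (7, 14), (8, 1), (8, 2), (8, 5), (8, 6), (8, 9), (8, 10), (8, 13), (8, 14), (9, 3), (9, 4), (9, 11), (9, 12), (10, 3), (10, 4), (10, 11), (10, 12), (11, 1), (11, 2), (11, 5), (11, 6), (11, 9), (11, 10), (11, 13), (11, 14), (12, 1), (12, 2), (12, 5), (12, 6), (12, 9), (12, 10), (12, 13), (12, 14), (13, 3), (13, 4), (13, 11), (13, 12), (14, 3), (14, 4), (14, 11), (14, 12), (15, 1), (15, 2), (15, 5), (15, 6), (15, 9), (15, 10), (15, 13), (15, 14)]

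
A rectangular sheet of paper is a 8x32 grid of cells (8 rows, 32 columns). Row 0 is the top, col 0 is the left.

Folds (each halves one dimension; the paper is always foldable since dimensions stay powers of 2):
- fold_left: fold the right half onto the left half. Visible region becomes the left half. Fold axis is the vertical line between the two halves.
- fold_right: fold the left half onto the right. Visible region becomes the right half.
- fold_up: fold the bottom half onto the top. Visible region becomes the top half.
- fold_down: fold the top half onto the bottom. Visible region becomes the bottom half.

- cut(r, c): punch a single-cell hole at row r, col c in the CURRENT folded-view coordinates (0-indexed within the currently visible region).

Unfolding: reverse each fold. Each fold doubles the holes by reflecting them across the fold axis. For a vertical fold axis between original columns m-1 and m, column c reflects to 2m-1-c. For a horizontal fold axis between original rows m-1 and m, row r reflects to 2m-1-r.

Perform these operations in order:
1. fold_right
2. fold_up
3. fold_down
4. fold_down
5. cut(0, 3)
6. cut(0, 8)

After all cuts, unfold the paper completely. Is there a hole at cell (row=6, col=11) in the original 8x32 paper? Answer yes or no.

Op 1 fold_right: fold axis v@16; visible region now rows[0,8) x cols[16,32) = 8x16
Op 2 fold_up: fold axis h@4; visible region now rows[0,4) x cols[16,32) = 4x16
Op 3 fold_down: fold axis h@2; visible region now rows[2,4) x cols[16,32) = 2x16
Op 4 fold_down: fold axis h@3; visible region now rows[3,4) x cols[16,32) = 1x16
Op 5 cut(0, 3): punch at orig (3,19); cuts so far [(3, 19)]; region rows[3,4) x cols[16,32) = 1x16
Op 6 cut(0, 8): punch at orig (3,24); cuts so far [(3, 19), (3, 24)]; region rows[3,4) x cols[16,32) = 1x16
Unfold 1 (reflect across h@3): 4 holes -> [(2, 19), (2, 24), (3, 19), (3, 24)]
Unfold 2 (reflect across h@2): 8 holes -> [(0, 19), (0, 24), (1, 19), (1, 24), (2, 19), (2, 24), (3, 19), (3, 24)]
Unfold 3 (reflect across h@4): 16 holes -> [(0, 19), (0, 24), (1, 19), (1, 24), (2, 19), (2, 24), (3, 19), (3, 24), (4, 19), (4, 24), (5, 19), (5, 24), (6, 19), (6, 24), (7, 19), (7, 24)]
Unfold 4 (reflect across v@16): 32 holes -> [(0, 7), (0, 12), (0, 19), (0, 24), (1, 7), (1, 12), (1, 19), (1, 24), (2, 7), (2, 12), (2, 19), (2, 24), (3, 7), (3, 12), (3, 19), (3, 24), (4, 7), (4, 12), (4, 19), (4, 24), (5, 7), (5, 12), (5, 19), (5, 24), (6, 7), (6, 12), (6, 19), (6, 24), (7, 7), (7, 12), (7, 19), (7, 24)]
Holes: [(0, 7), (0, 12), (0, 19), (0, 24), (1, 7), (1, 12), (1, 19), (1, 24), (2, 7), (2, 12), (2, 19), (2, 24), (3, 7), (3, 12), (3, 19), (3, 24), (4, 7), (4, 12), (4, 19), (4, 24), (5, 7), (5, 12), (5, 19), (5, 24), (6, 7), (6, 12), (6, 19), (6, 24), (7, 7), (7, 12), (7, 19), (7, 24)]

Answer: no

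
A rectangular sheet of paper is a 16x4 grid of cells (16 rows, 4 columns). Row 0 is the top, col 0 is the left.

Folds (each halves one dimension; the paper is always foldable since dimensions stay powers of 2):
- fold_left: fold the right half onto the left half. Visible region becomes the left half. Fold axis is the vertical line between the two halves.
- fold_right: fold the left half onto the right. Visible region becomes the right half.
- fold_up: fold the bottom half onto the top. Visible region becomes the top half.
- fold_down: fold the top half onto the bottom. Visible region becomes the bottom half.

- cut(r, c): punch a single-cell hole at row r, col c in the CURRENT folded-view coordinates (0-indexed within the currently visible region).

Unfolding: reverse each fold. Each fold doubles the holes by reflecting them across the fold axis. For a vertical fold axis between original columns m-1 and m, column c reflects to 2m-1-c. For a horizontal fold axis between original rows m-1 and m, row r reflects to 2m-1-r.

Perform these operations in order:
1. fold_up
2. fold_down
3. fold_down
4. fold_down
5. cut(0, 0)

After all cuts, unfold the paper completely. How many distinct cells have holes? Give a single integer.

Op 1 fold_up: fold axis h@8; visible region now rows[0,8) x cols[0,4) = 8x4
Op 2 fold_down: fold axis h@4; visible region now rows[4,8) x cols[0,4) = 4x4
Op 3 fold_down: fold axis h@6; visible region now rows[6,8) x cols[0,4) = 2x4
Op 4 fold_down: fold axis h@7; visible region now rows[7,8) x cols[0,4) = 1x4
Op 5 cut(0, 0): punch at orig (7,0); cuts so far [(7, 0)]; region rows[7,8) x cols[0,4) = 1x4
Unfold 1 (reflect across h@7): 2 holes -> [(6, 0), (7, 0)]
Unfold 2 (reflect across h@6): 4 holes -> [(4, 0), (5, 0), (6, 0), (7, 0)]
Unfold 3 (reflect across h@4): 8 holes -> [(0, 0), (1, 0), (2, 0), (3, 0), (4, 0), (5, 0), (6, 0), (7, 0)]
Unfold 4 (reflect across h@8): 16 holes -> [(0, 0), (1, 0), (2, 0), (3, 0), (4, 0), (5, 0), (6, 0), (7, 0), (8, 0), (9, 0), (10, 0), (11, 0), (12, 0), (13, 0), (14, 0), (15, 0)]

Answer: 16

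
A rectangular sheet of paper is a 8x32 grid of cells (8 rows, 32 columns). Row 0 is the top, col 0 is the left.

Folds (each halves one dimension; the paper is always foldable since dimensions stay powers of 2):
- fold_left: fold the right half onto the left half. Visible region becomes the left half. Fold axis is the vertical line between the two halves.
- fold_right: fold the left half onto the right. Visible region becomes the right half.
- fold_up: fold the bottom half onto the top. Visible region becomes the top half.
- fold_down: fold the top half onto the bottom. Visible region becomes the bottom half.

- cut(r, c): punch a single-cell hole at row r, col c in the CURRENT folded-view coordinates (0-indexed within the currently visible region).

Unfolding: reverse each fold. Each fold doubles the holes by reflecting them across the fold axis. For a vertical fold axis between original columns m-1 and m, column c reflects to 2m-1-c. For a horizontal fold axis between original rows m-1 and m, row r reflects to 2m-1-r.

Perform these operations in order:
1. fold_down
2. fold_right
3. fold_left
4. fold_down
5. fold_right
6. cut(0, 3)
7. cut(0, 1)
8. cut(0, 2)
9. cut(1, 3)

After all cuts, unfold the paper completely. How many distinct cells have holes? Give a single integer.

Op 1 fold_down: fold axis h@4; visible region now rows[4,8) x cols[0,32) = 4x32
Op 2 fold_right: fold axis v@16; visible region now rows[4,8) x cols[16,32) = 4x16
Op 3 fold_left: fold axis v@24; visible region now rows[4,8) x cols[16,24) = 4x8
Op 4 fold_down: fold axis h@6; visible region now rows[6,8) x cols[16,24) = 2x8
Op 5 fold_right: fold axis v@20; visible region now rows[6,8) x cols[20,24) = 2x4
Op 6 cut(0, 3): punch at orig (6,23); cuts so far [(6, 23)]; region rows[6,8) x cols[20,24) = 2x4
Op 7 cut(0, 1): punch at orig (6,21); cuts so far [(6, 21), (6, 23)]; region rows[6,8) x cols[20,24) = 2x4
Op 8 cut(0, 2): punch at orig (6,22); cuts so far [(6, 21), (6, 22), (6, 23)]; region rows[6,8) x cols[20,24) = 2x4
Op 9 cut(1, 3): punch at orig (7,23); cuts so far [(6, 21), (6, 22), (6, 23), (7, 23)]; region rows[6,8) x cols[20,24) = 2x4
Unfold 1 (reflect across v@20): 8 holes -> [(6, 16), (6, 17), (6, 18), (6, 21), (6, 22), (6, 23), (7, 16), (7, 23)]
Unfold 2 (reflect across h@6): 16 holes -> [(4, 16), (4, 23), (5, 16), (5, 17), (5, 18), (5, 21), (5, 22), (5, 23), (6, 16), (6, 17), (6, 18), (6, 21), (6, 22), (6, 23), (7, 16), (7, 23)]
Unfold 3 (reflect across v@24): 32 holes -> [(4, 16), (4, 23), (4, 24), (4, 31), (5, 16), (5, 17), (5, 18), (5, 21), (5, 22), (5, 23), (5, 24), (5, 25), (5, 26), (5, 29), (5, 30), (5, 31), (6, 16), (6, 17), (6, 18), (6, 21), (6, 22), (6, 23), (6, 24), (6, 25), (6, 26), (6, 29), (6, 30), (6, 31), (7, 16), (7, 23), (7, 24), (7, 31)]
Unfold 4 (reflect across v@16): 64 holes -> [(4, 0), (4, 7), (4, 8), (4, 15), (4, 16), (4, 23), (4, 24), (4, 31), (5, 0), (5, 1), (5, 2), (5, 5), (5, 6), (5, 7), (5, 8), (5, 9), (5, 10), (5, 13), (5, 14), (5, 15), (5, 16), (5, 17), (5, 18), (5, 21), (5, 22), (5, 23), (5, 24), (5, 25), (5, 26), (5, 29), (5, 30), (5, 31), (6, 0), (6, 1), (6, 2), (6, 5), (6, 6), (6, 7), (6, 8), (6, 9), (6, 10), (6, 13), (6, 14), (6, 15), (6, 16), (6, 17), (6, 18), (6, 21), (6, 22), (6, 23), (6, 24), (6, 25), (6, 26), (6, 29), (6, 30), (6, 31), (7, 0), (7, 7), (7, 8), (7, 15), (7, 16), (7, 23), (7, 24), (7, 31)]
Unfold 5 (reflect across h@4): 128 holes -> [(0, 0), (0, 7), (0, 8), (0, 15), (0, 16), (0, 23), (0, 24), (0, 31), (1, 0), (1, 1), (1, 2), (1, 5), (1, 6), (1, 7), (1, 8), (1, 9), (1, 10), (1, 13), (1, 14), (1, 15), (1, 16), (1, 17), (1, 18), (1, 21), (1, 22), (1, 23), (1, 24), (1, 25), (1, 26), (1, 29), (1, 30), (1, 31), (2, 0), (2, 1), (2, 2), (2, 5), (2, 6), (2, 7), (2, 8), (2, 9), (2, 10), (2, 13), (2, 14), (2, 15), (2, 16), (2, 17), (2, 18), (2, 21), (2, 22), (2, 23), (2, 24), (2, 25), (2, 26), (2, 29), (2, 30), (2, 31), (3, 0), (3, 7), (3, 8), (3, 15), (3, 16), (3, 23), (3, 24), (3, 31), (4, 0), (4, 7), (4, 8), (4, 15), (4, 16), (4, 23), (4, 24), (4, 31), (5, 0), (5, 1), (5, 2), (5, 5), (5, 6), (5, 7), (5, 8), (5, 9), (5, 10), (5, 13), (5, 14), (5, 15), (5, 16), (5, 17), (5, 18), (5, 21), (5, 22), (5, 23), (5, 24), (5, 25), (5, 26), (5, 29), (5, 30), (5, 31), (6, 0), (6, 1), (6, 2), (6, 5), (6, 6), (6, 7), (6, 8), (6, 9), (6, 10), (6, 13), (6, 14), (6, 15), (6, 16), (6, 17), (6, 18), (6, 21), (6, 22), (6, 23), (6, 24), (6, 25), (6, 26), (6, 29), (6, 30), (6, 31), (7, 0), (7, 7), (7, 8), (7, 15), (7, 16), (7, 23), (7, 24), (7, 31)]

Answer: 128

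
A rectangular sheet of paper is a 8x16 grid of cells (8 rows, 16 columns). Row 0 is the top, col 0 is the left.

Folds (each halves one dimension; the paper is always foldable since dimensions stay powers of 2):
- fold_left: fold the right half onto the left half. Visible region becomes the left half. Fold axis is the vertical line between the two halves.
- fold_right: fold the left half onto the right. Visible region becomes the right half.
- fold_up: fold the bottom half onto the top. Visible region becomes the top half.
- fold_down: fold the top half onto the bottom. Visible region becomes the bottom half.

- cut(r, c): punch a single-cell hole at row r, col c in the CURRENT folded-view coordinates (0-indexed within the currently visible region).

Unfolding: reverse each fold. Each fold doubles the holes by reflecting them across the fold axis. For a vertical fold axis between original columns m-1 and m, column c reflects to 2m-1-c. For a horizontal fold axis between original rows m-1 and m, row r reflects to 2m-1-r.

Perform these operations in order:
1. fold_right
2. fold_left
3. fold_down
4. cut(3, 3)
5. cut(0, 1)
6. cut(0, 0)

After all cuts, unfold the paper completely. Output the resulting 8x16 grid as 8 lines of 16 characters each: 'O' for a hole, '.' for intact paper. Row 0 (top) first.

Op 1 fold_right: fold axis v@8; visible region now rows[0,8) x cols[8,16) = 8x8
Op 2 fold_left: fold axis v@12; visible region now rows[0,8) x cols[8,12) = 8x4
Op 3 fold_down: fold axis h@4; visible region now rows[4,8) x cols[8,12) = 4x4
Op 4 cut(3, 3): punch at orig (7,11); cuts so far [(7, 11)]; region rows[4,8) x cols[8,12) = 4x4
Op 5 cut(0, 1): punch at orig (4,9); cuts so far [(4, 9), (7, 11)]; region rows[4,8) x cols[8,12) = 4x4
Op 6 cut(0, 0): punch at orig (4,8); cuts so far [(4, 8), (4, 9), (7, 11)]; region rows[4,8) x cols[8,12) = 4x4
Unfold 1 (reflect across h@4): 6 holes -> [(0, 11), (3, 8), (3, 9), (4, 8), (4, 9), (7, 11)]
Unfold 2 (reflect across v@12): 12 holes -> [(0, 11), (0, 12), (3, 8), (3, 9), (3, 14), (3, 15), (4, 8), (4, 9), (4, 14), (4, 15), (7, 11), (7, 12)]
Unfold 3 (reflect across v@8): 24 holes -> [(0, 3), (0, 4), (0, 11), (0, 12), (3, 0), (3, 1), (3, 6), (3, 7), (3, 8), (3, 9), (3, 14), (3, 15), (4, 0), (4, 1), (4, 6), (4, 7), (4, 8), (4, 9), (4, 14), (4, 15), (7, 3), (7, 4), (7, 11), (7, 12)]

Answer: ...OO......OO...
................
................
OO....OOOO....OO
OO....OOOO....OO
................
................
...OO......OO...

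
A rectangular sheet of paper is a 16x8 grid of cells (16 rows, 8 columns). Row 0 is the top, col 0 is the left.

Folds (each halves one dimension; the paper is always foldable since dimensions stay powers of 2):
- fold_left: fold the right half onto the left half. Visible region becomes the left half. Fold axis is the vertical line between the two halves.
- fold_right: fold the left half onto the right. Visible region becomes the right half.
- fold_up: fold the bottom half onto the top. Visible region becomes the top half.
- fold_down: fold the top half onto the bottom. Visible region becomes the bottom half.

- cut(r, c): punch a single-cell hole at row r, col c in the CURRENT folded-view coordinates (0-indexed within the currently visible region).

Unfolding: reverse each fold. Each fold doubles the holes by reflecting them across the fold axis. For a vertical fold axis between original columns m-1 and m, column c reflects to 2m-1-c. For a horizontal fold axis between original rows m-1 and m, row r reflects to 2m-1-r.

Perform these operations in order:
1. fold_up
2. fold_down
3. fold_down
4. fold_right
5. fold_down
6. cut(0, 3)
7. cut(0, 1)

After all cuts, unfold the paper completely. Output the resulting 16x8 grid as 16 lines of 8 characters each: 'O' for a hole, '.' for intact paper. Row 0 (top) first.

Answer: O.O..O.O
O.O..O.O
O.O..O.O
O.O..O.O
O.O..O.O
O.O..O.O
O.O..O.O
O.O..O.O
O.O..O.O
O.O..O.O
O.O..O.O
O.O..O.O
O.O..O.O
O.O..O.O
O.O..O.O
O.O..O.O

Derivation:
Op 1 fold_up: fold axis h@8; visible region now rows[0,8) x cols[0,8) = 8x8
Op 2 fold_down: fold axis h@4; visible region now rows[4,8) x cols[0,8) = 4x8
Op 3 fold_down: fold axis h@6; visible region now rows[6,8) x cols[0,8) = 2x8
Op 4 fold_right: fold axis v@4; visible region now rows[6,8) x cols[4,8) = 2x4
Op 5 fold_down: fold axis h@7; visible region now rows[7,8) x cols[4,8) = 1x4
Op 6 cut(0, 3): punch at orig (7,7); cuts so far [(7, 7)]; region rows[7,8) x cols[4,8) = 1x4
Op 7 cut(0, 1): punch at orig (7,5); cuts so far [(7, 5), (7, 7)]; region rows[7,8) x cols[4,8) = 1x4
Unfold 1 (reflect across h@7): 4 holes -> [(6, 5), (6, 7), (7, 5), (7, 7)]
Unfold 2 (reflect across v@4): 8 holes -> [(6, 0), (6, 2), (6, 5), (6, 7), (7, 0), (7, 2), (7, 5), (7, 7)]
Unfold 3 (reflect across h@6): 16 holes -> [(4, 0), (4, 2), (4, 5), (4, 7), (5, 0), (5, 2), (5, 5), (5, 7), (6, 0), (6, 2), (6, 5), (6, 7), (7, 0), (7, 2), (7, 5), (7, 7)]
Unfold 4 (reflect across h@4): 32 holes -> [(0, 0), (0, 2), (0, 5), (0, 7), (1, 0), (1, 2), (1, 5), (1, 7), (2, 0), (2, 2), (2, 5), (2, 7), (3, 0), (3, 2), (3, 5), (3, 7), (4, 0), (4, 2), (4, 5), (4, 7), (5, 0), (5, 2), (5, 5), (5, 7), (6, 0), (6, 2), (6, 5), (6, 7), (7, 0), (7, 2), (7, 5), (7, 7)]
Unfold 5 (reflect across h@8): 64 holes -> [(0, 0), (0, 2), (0, 5), (0, 7), (1, 0), (1, 2), (1, 5), (1, 7), (2, 0), (2, 2), (2, 5), (2, 7), (3, 0), (3, 2), (3, 5), (3, 7), (4, 0), (4, 2), (4, 5), (4, 7), (5, 0), (5, 2), (5, 5), (5, 7), (6, 0), (6, 2), (6, 5), (6, 7), (7, 0), (7, 2), (7, 5), (7, 7), (8, 0), (8, 2), (8, 5), (8, 7), (9, 0), (9, 2), (9, 5), (9, 7), (10, 0), (10, 2), (10, 5), (10, 7), (11, 0), (11, 2), (11, 5), (11, 7), (12, 0), (12, 2), (12, 5), (12, 7), (13, 0), (13, 2), (13, 5), (13, 7), (14, 0), (14, 2), (14, 5), (14, 7), (15, 0), (15, 2), (15, 5), (15, 7)]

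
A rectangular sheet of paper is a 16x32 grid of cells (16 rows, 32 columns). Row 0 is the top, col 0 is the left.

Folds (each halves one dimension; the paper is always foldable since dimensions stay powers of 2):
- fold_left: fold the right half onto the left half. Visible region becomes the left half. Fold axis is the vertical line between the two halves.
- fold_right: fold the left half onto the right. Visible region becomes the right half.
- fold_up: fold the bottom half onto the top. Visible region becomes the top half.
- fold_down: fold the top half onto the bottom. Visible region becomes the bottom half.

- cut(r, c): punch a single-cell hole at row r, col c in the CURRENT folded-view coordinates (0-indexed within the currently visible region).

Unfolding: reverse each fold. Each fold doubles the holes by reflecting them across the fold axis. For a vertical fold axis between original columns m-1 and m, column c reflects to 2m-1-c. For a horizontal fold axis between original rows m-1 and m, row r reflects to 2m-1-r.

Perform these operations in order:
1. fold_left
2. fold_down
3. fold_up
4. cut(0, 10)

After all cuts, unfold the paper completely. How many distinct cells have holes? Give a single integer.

Op 1 fold_left: fold axis v@16; visible region now rows[0,16) x cols[0,16) = 16x16
Op 2 fold_down: fold axis h@8; visible region now rows[8,16) x cols[0,16) = 8x16
Op 3 fold_up: fold axis h@12; visible region now rows[8,12) x cols[0,16) = 4x16
Op 4 cut(0, 10): punch at orig (8,10); cuts so far [(8, 10)]; region rows[8,12) x cols[0,16) = 4x16
Unfold 1 (reflect across h@12): 2 holes -> [(8, 10), (15, 10)]
Unfold 2 (reflect across h@8): 4 holes -> [(0, 10), (7, 10), (8, 10), (15, 10)]
Unfold 3 (reflect across v@16): 8 holes -> [(0, 10), (0, 21), (7, 10), (7, 21), (8, 10), (8, 21), (15, 10), (15, 21)]

Answer: 8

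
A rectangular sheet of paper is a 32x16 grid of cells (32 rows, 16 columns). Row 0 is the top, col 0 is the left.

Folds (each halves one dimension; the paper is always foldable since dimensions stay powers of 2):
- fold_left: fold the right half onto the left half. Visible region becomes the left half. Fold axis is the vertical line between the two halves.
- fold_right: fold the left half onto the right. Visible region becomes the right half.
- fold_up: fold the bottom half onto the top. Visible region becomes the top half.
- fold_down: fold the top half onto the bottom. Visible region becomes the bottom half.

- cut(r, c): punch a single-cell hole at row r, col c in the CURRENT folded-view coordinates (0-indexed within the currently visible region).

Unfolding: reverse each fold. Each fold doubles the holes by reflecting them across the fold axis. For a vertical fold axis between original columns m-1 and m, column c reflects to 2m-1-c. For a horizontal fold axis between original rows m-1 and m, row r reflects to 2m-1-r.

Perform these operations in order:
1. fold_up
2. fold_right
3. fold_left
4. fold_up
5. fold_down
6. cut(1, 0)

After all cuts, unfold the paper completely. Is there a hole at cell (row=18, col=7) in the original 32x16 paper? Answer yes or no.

Answer: yes

Derivation:
Op 1 fold_up: fold axis h@16; visible region now rows[0,16) x cols[0,16) = 16x16
Op 2 fold_right: fold axis v@8; visible region now rows[0,16) x cols[8,16) = 16x8
Op 3 fold_left: fold axis v@12; visible region now rows[0,16) x cols[8,12) = 16x4
Op 4 fold_up: fold axis h@8; visible region now rows[0,8) x cols[8,12) = 8x4
Op 5 fold_down: fold axis h@4; visible region now rows[4,8) x cols[8,12) = 4x4
Op 6 cut(1, 0): punch at orig (5,8); cuts so far [(5, 8)]; region rows[4,8) x cols[8,12) = 4x4
Unfold 1 (reflect across h@4): 2 holes -> [(2, 8), (5, 8)]
Unfold 2 (reflect across h@8): 4 holes -> [(2, 8), (5, 8), (10, 8), (13, 8)]
Unfold 3 (reflect across v@12): 8 holes -> [(2, 8), (2, 15), (5, 8), (5, 15), (10, 8), (10, 15), (13, 8), (13, 15)]
Unfold 4 (reflect across v@8): 16 holes -> [(2, 0), (2, 7), (2, 8), (2, 15), (5, 0), (5, 7), (5, 8), (5, 15), (10, 0), (10, 7), (10, 8), (10, 15), (13, 0), (13, 7), (13, 8), (13, 15)]
Unfold 5 (reflect across h@16): 32 holes -> [(2, 0), (2, 7), (2, 8), (2, 15), (5, 0), (5, 7), (5, 8), (5, 15), (10, 0), (10, 7), (10, 8), (10, 15), (13, 0), (13, 7), (13, 8), (13, 15), (18, 0), (18, 7), (18, 8), (18, 15), (21, 0), (21, 7), (21, 8), (21, 15), (26, 0), (26, 7), (26, 8), (26, 15), (29, 0), (29, 7), (29, 8), (29, 15)]
Holes: [(2, 0), (2, 7), (2, 8), (2, 15), (5, 0), (5, 7), (5, 8), (5, 15), (10, 0), (10, 7), (10, 8), (10, 15), (13, 0), (13, 7), (13, 8), (13, 15), (18, 0), (18, 7), (18, 8), (18, 15), (21, 0), (21, 7), (21, 8), (21, 15), (26, 0), (26, 7), (26, 8), (26, 15), (29, 0), (29, 7), (29, 8), (29, 15)]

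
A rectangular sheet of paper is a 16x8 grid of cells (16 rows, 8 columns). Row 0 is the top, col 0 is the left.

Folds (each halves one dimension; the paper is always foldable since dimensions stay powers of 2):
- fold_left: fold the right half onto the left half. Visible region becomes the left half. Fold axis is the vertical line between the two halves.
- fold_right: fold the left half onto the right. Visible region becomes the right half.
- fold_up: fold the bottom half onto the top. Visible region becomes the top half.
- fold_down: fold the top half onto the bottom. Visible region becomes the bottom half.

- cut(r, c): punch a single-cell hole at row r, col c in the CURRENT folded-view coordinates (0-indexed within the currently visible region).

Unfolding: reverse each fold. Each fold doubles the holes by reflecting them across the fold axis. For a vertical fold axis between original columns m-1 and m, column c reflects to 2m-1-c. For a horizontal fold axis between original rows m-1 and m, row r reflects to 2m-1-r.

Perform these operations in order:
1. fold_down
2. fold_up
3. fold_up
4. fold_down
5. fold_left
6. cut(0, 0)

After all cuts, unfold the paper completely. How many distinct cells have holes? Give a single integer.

Op 1 fold_down: fold axis h@8; visible region now rows[8,16) x cols[0,8) = 8x8
Op 2 fold_up: fold axis h@12; visible region now rows[8,12) x cols[0,8) = 4x8
Op 3 fold_up: fold axis h@10; visible region now rows[8,10) x cols[0,8) = 2x8
Op 4 fold_down: fold axis h@9; visible region now rows[9,10) x cols[0,8) = 1x8
Op 5 fold_left: fold axis v@4; visible region now rows[9,10) x cols[0,4) = 1x4
Op 6 cut(0, 0): punch at orig (9,0); cuts so far [(9, 0)]; region rows[9,10) x cols[0,4) = 1x4
Unfold 1 (reflect across v@4): 2 holes -> [(9, 0), (9, 7)]
Unfold 2 (reflect across h@9): 4 holes -> [(8, 0), (8, 7), (9, 0), (9, 7)]
Unfold 3 (reflect across h@10): 8 holes -> [(8, 0), (8, 7), (9, 0), (9, 7), (10, 0), (10, 7), (11, 0), (11, 7)]
Unfold 4 (reflect across h@12): 16 holes -> [(8, 0), (8, 7), (9, 0), (9, 7), (10, 0), (10, 7), (11, 0), (11, 7), (12, 0), (12, 7), (13, 0), (13, 7), (14, 0), (14, 7), (15, 0), (15, 7)]
Unfold 5 (reflect across h@8): 32 holes -> [(0, 0), (0, 7), (1, 0), (1, 7), (2, 0), (2, 7), (3, 0), (3, 7), (4, 0), (4, 7), (5, 0), (5, 7), (6, 0), (6, 7), (7, 0), (7, 7), (8, 0), (8, 7), (9, 0), (9, 7), (10, 0), (10, 7), (11, 0), (11, 7), (12, 0), (12, 7), (13, 0), (13, 7), (14, 0), (14, 7), (15, 0), (15, 7)]

Answer: 32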